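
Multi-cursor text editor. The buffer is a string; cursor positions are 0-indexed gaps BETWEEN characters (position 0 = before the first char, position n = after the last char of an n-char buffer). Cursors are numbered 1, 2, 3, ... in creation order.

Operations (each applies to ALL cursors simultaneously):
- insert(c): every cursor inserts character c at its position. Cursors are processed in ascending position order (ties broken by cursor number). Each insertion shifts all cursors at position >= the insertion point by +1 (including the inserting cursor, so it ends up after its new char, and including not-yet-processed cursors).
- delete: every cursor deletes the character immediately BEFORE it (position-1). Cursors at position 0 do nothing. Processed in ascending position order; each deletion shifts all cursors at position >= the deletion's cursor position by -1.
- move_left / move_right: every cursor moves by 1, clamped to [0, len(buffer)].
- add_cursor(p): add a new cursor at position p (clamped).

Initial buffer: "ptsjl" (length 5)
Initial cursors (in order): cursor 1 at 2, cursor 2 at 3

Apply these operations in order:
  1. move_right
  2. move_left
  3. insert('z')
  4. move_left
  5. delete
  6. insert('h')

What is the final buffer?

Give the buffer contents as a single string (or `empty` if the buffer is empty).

Answer: phzhzjl

Derivation:
After op 1 (move_right): buffer="ptsjl" (len 5), cursors c1@3 c2@4, authorship .....
After op 2 (move_left): buffer="ptsjl" (len 5), cursors c1@2 c2@3, authorship .....
After op 3 (insert('z')): buffer="ptzszjl" (len 7), cursors c1@3 c2@5, authorship ..1.2..
After op 4 (move_left): buffer="ptzszjl" (len 7), cursors c1@2 c2@4, authorship ..1.2..
After op 5 (delete): buffer="pzzjl" (len 5), cursors c1@1 c2@2, authorship .12..
After op 6 (insert('h')): buffer="phzhzjl" (len 7), cursors c1@2 c2@4, authorship .1122..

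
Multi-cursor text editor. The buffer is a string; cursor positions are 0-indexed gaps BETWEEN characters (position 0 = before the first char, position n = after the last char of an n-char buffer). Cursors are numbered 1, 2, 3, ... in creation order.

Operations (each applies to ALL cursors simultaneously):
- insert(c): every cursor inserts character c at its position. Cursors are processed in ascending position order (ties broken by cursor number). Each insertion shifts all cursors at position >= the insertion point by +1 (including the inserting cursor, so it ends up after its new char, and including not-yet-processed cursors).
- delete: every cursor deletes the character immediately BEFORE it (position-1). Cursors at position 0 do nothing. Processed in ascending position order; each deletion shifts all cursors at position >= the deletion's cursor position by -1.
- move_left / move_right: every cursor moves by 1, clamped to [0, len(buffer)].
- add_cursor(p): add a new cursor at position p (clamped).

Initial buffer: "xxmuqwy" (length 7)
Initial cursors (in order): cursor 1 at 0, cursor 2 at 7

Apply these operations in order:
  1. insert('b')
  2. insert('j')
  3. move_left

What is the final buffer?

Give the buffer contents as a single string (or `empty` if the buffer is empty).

Answer: bjxxmuqwybj

Derivation:
After op 1 (insert('b')): buffer="bxxmuqwyb" (len 9), cursors c1@1 c2@9, authorship 1.......2
After op 2 (insert('j')): buffer="bjxxmuqwybj" (len 11), cursors c1@2 c2@11, authorship 11.......22
After op 3 (move_left): buffer="bjxxmuqwybj" (len 11), cursors c1@1 c2@10, authorship 11.......22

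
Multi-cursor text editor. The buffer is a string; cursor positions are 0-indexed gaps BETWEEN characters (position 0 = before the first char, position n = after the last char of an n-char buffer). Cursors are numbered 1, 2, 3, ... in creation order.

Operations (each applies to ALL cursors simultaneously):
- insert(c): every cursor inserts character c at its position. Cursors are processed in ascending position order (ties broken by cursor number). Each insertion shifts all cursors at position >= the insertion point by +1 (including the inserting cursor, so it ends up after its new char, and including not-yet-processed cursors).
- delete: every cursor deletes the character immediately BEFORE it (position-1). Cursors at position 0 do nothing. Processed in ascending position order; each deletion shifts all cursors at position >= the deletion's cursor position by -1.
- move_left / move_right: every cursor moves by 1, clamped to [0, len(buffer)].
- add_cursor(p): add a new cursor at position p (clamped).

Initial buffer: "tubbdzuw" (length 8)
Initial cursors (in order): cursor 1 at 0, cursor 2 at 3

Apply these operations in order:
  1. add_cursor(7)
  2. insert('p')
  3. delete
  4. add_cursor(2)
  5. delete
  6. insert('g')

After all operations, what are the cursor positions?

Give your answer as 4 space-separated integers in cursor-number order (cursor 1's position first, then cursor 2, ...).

Answer: 1 4 8 4

Derivation:
After op 1 (add_cursor(7)): buffer="tubbdzuw" (len 8), cursors c1@0 c2@3 c3@7, authorship ........
After op 2 (insert('p')): buffer="ptubpbdzupw" (len 11), cursors c1@1 c2@5 c3@10, authorship 1...2....3.
After op 3 (delete): buffer="tubbdzuw" (len 8), cursors c1@0 c2@3 c3@7, authorship ........
After op 4 (add_cursor(2)): buffer="tubbdzuw" (len 8), cursors c1@0 c4@2 c2@3 c3@7, authorship ........
After op 5 (delete): buffer="tbdzw" (len 5), cursors c1@0 c2@1 c4@1 c3@4, authorship .....
After op 6 (insert('g')): buffer="gtggbdzgw" (len 9), cursors c1@1 c2@4 c4@4 c3@8, authorship 1.24...3.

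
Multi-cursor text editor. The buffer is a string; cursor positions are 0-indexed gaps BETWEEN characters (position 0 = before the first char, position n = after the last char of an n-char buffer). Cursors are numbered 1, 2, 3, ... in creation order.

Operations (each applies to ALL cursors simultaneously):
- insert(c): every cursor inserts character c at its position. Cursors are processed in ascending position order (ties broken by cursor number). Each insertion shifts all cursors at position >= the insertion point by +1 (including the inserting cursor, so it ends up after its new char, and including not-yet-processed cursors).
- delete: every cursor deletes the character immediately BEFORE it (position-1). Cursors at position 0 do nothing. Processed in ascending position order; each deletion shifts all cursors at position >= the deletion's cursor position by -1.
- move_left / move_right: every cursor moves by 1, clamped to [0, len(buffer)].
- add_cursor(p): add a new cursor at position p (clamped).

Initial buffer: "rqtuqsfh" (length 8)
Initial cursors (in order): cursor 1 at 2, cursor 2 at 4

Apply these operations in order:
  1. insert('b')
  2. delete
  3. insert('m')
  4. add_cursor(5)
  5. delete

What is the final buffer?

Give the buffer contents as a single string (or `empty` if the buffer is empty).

Answer: rqtqsfh

Derivation:
After op 1 (insert('b')): buffer="rqbtubqsfh" (len 10), cursors c1@3 c2@6, authorship ..1..2....
After op 2 (delete): buffer="rqtuqsfh" (len 8), cursors c1@2 c2@4, authorship ........
After op 3 (insert('m')): buffer="rqmtumqsfh" (len 10), cursors c1@3 c2@6, authorship ..1..2....
After op 4 (add_cursor(5)): buffer="rqmtumqsfh" (len 10), cursors c1@3 c3@5 c2@6, authorship ..1..2....
After op 5 (delete): buffer="rqtqsfh" (len 7), cursors c1@2 c2@3 c3@3, authorship .......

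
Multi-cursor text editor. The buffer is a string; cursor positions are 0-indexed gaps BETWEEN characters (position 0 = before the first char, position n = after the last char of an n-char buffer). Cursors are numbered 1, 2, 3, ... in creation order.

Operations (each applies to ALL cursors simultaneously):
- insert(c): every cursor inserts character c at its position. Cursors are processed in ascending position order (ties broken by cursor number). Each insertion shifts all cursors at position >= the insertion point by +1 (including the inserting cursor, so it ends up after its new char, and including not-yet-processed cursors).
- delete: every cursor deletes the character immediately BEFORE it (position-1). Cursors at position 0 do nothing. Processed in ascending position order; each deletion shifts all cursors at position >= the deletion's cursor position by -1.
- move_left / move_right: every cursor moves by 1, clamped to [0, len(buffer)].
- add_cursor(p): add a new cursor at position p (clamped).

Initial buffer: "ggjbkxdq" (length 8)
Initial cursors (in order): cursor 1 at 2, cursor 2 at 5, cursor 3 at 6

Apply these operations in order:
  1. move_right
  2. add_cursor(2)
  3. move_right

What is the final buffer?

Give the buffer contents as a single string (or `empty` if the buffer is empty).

After op 1 (move_right): buffer="ggjbkxdq" (len 8), cursors c1@3 c2@6 c3@7, authorship ........
After op 2 (add_cursor(2)): buffer="ggjbkxdq" (len 8), cursors c4@2 c1@3 c2@6 c3@7, authorship ........
After op 3 (move_right): buffer="ggjbkxdq" (len 8), cursors c4@3 c1@4 c2@7 c3@8, authorship ........

Answer: ggjbkxdq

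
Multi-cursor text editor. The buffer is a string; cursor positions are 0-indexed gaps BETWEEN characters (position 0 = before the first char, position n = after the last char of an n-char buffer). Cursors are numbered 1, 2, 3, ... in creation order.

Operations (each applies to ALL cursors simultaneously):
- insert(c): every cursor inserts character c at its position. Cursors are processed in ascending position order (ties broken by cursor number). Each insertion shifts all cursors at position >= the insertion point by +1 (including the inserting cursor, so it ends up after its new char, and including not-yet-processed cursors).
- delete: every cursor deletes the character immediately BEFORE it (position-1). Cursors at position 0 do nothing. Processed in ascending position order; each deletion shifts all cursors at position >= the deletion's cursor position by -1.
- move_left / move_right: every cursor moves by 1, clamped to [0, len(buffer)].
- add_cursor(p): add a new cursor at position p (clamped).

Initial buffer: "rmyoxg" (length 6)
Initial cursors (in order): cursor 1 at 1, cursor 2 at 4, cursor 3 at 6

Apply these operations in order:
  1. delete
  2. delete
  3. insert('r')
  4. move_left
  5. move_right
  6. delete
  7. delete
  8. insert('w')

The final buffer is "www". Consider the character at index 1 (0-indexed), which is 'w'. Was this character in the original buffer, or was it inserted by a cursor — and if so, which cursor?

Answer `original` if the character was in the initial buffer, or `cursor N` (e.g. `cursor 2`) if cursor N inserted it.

Answer: cursor 2

Derivation:
After op 1 (delete): buffer="myx" (len 3), cursors c1@0 c2@2 c3@3, authorship ...
After op 2 (delete): buffer="m" (len 1), cursors c1@0 c2@1 c3@1, authorship .
After op 3 (insert('r')): buffer="rmrr" (len 4), cursors c1@1 c2@4 c3@4, authorship 1.23
After op 4 (move_left): buffer="rmrr" (len 4), cursors c1@0 c2@3 c3@3, authorship 1.23
After op 5 (move_right): buffer="rmrr" (len 4), cursors c1@1 c2@4 c3@4, authorship 1.23
After op 6 (delete): buffer="m" (len 1), cursors c1@0 c2@1 c3@1, authorship .
After op 7 (delete): buffer="" (len 0), cursors c1@0 c2@0 c3@0, authorship 
After op 8 (insert('w')): buffer="www" (len 3), cursors c1@3 c2@3 c3@3, authorship 123
Authorship (.=original, N=cursor N): 1 2 3
Index 1: author = 2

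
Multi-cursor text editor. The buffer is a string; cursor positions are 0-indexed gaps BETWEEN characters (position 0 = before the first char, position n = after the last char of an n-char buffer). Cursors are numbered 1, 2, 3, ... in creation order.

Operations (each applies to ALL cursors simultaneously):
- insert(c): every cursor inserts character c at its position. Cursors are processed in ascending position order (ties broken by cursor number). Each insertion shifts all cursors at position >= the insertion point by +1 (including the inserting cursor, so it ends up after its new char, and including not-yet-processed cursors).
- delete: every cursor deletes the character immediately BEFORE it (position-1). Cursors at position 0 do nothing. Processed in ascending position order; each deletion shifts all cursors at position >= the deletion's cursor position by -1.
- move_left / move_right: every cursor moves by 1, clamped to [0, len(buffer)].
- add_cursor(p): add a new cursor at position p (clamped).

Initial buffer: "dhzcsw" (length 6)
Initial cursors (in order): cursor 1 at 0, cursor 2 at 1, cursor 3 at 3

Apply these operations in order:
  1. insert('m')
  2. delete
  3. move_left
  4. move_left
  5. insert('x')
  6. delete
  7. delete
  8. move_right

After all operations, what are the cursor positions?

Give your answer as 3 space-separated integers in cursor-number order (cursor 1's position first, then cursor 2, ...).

After op 1 (insert('m')): buffer="mdmhzmcsw" (len 9), cursors c1@1 c2@3 c3@6, authorship 1.2..3...
After op 2 (delete): buffer="dhzcsw" (len 6), cursors c1@0 c2@1 c3@3, authorship ......
After op 3 (move_left): buffer="dhzcsw" (len 6), cursors c1@0 c2@0 c3@2, authorship ......
After op 4 (move_left): buffer="dhzcsw" (len 6), cursors c1@0 c2@0 c3@1, authorship ......
After op 5 (insert('x')): buffer="xxdxhzcsw" (len 9), cursors c1@2 c2@2 c3@4, authorship 12.3.....
After op 6 (delete): buffer="dhzcsw" (len 6), cursors c1@0 c2@0 c3@1, authorship ......
After op 7 (delete): buffer="hzcsw" (len 5), cursors c1@0 c2@0 c3@0, authorship .....
After op 8 (move_right): buffer="hzcsw" (len 5), cursors c1@1 c2@1 c3@1, authorship .....

Answer: 1 1 1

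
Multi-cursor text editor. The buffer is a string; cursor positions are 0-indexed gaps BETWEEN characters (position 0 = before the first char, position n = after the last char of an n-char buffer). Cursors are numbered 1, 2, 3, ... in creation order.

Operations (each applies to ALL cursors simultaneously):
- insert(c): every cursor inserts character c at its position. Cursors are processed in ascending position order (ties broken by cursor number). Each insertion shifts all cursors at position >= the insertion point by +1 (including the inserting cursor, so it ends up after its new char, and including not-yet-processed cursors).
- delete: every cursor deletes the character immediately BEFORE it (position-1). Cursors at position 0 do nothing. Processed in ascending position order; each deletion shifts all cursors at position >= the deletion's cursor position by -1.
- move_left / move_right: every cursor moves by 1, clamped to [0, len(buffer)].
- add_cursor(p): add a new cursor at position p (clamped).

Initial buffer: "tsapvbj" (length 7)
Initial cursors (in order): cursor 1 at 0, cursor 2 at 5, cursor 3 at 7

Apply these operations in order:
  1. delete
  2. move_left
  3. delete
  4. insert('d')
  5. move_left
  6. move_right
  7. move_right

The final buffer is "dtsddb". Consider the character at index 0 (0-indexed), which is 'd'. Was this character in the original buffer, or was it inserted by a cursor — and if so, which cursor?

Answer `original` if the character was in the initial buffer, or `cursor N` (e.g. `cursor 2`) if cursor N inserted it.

Answer: cursor 1

Derivation:
After op 1 (delete): buffer="tsapb" (len 5), cursors c1@0 c2@4 c3@5, authorship .....
After op 2 (move_left): buffer="tsapb" (len 5), cursors c1@0 c2@3 c3@4, authorship .....
After op 3 (delete): buffer="tsb" (len 3), cursors c1@0 c2@2 c3@2, authorship ...
After op 4 (insert('d')): buffer="dtsddb" (len 6), cursors c1@1 c2@5 c3@5, authorship 1..23.
After op 5 (move_left): buffer="dtsddb" (len 6), cursors c1@0 c2@4 c3@4, authorship 1..23.
After op 6 (move_right): buffer="dtsddb" (len 6), cursors c1@1 c2@5 c3@5, authorship 1..23.
After op 7 (move_right): buffer="dtsddb" (len 6), cursors c1@2 c2@6 c3@6, authorship 1..23.
Authorship (.=original, N=cursor N): 1 . . 2 3 .
Index 0: author = 1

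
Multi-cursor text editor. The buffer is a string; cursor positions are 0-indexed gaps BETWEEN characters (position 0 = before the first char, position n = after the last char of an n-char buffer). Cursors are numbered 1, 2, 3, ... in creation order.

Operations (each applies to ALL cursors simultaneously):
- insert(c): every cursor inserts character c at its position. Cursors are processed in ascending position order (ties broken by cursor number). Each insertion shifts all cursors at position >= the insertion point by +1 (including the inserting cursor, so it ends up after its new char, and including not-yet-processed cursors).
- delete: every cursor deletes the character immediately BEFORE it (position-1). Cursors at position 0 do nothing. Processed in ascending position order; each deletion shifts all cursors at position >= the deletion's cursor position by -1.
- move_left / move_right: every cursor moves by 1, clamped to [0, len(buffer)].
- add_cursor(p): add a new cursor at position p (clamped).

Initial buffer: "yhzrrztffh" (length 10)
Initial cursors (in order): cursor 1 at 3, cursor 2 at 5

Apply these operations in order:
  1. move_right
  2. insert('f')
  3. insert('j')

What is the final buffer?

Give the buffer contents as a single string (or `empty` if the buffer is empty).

Answer: yhzrfjrzfjtffh

Derivation:
After op 1 (move_right): buffer="yhzrrztffh" (len 10), cursors c1@4 c2@6, authorship ..........
After op 2 (insert('f')): buffer="yhzrfrzftffh" (len 12), cursors c1@5 c2@8, authorship ....1..2....
After op 3 (insert('j')): buffer="yhzrfjrzfjtffh" (len 14), cursors c1@6 c2@10, authorship ....11..22....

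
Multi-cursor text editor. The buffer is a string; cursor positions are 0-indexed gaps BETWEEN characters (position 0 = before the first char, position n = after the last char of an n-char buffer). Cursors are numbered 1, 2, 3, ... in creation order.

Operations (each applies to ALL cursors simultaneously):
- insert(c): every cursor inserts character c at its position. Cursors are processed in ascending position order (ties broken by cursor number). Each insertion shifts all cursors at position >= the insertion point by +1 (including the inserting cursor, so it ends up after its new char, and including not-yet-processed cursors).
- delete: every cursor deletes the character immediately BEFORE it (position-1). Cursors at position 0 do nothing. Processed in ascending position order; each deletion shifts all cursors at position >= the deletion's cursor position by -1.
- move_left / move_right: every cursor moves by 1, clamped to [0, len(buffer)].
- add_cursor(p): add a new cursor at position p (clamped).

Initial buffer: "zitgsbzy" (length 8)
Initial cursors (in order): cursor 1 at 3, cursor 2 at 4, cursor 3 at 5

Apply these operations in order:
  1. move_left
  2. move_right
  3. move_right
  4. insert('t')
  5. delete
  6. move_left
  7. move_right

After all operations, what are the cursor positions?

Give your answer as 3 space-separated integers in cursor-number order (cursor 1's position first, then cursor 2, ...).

After op 1 (move_left): buffer="zitgsbzy" (len 8), cursors c1@2 c2@3 c3@4, authorship ........
After op 2 (move_right): buffer="zitgsbzy" (len 8), cursors c1@3 c2@4 c3@5, authorship ........
After op 3 (move_right): buffer="zitgsbzy" (len 8), cursors c1@4 c2@5 c3@6, authorship ........
After op 4 (insert('t')): buffer="zitgtstbtzy" (len 11), cursors c1@5 c2@7 c3@9, authorship ....1.2.3..
After op 5 (delete): buffer="zitgsbzy" (len 8), cursors c1@4 c2@5 c3@6, authorship ........
After op 6 (move_left): buffer="zitgsbzy" (len 8), cursors c1@3 c2@4 c3@5, authorship ........
After op 7 (move_right): buffer="zitgsbzy" (len 8), cursors c1@4 c2@5 c3@6, authorship ........

Answer: 4 5 6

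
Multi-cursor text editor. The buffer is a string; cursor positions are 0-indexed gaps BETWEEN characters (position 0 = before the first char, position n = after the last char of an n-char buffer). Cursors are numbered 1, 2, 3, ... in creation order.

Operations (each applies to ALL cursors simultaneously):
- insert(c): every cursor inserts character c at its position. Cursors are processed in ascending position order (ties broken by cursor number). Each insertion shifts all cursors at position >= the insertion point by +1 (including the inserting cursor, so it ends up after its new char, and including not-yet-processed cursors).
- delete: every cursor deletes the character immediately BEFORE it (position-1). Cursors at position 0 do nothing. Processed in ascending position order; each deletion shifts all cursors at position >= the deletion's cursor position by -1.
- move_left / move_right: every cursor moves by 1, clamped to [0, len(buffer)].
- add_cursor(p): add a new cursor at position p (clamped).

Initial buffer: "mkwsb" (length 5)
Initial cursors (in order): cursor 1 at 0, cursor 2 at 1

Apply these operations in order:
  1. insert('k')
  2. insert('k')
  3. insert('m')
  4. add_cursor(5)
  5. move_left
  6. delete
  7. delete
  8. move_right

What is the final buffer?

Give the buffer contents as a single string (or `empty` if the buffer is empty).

After op 1 (insert('k')): buffer="kmkkwsb" (len 7), cursors c1@1 c2@3, authorship 1.2....
After op 2 (insert('k')): buffer="kkmkkkwsb" (len 9), cursors c1@2 c2@5, authorship 11.22....
After op 3 (insert('m')): buffer="kkmmkkmkwsb" (len 11), cursors c1@3 c2@7, authorship 111.222....
After op 4 (add_cursor(5)): buffer="kkmmkkmkwsb" (len 11), cursors c1@3 c3@5 c2@7, authorship 111.222....
After op 5 (move_left): buffer="kkmmkkmkwsb" (len 11), cursors c1@2 c3@4 c2@6, authorship 111.222....
After op 6 (delete): buffer="kmkmkwsb" (len 8), cursors c1@1 c3@2 c2@3, authorship 1122....
After op 7 (delete): buffer="mkwsb" (len 5), cursors c1@0 c2@0 c3@0, authorship 2....
After op 8 (move_right): buffer="mkwsb" (len 5), cursors c1@1 c2@1 c3@1, authorship 2....

Answer: mkwsb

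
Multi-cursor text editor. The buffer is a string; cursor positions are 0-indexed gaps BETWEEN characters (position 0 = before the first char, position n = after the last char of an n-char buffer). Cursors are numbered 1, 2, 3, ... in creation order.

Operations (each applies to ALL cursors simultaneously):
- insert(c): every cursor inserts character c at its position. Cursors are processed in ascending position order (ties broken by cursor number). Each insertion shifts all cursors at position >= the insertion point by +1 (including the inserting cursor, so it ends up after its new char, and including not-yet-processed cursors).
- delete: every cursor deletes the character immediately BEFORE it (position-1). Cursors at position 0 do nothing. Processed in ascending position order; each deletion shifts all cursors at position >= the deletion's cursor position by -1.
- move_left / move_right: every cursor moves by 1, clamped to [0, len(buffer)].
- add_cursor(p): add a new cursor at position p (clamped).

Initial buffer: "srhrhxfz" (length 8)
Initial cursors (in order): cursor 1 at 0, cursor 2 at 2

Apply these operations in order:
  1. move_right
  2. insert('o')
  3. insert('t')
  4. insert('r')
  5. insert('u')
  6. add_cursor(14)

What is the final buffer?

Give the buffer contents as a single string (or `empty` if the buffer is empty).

After op 1 (move_right): buffer="srhrhxfz" (len 8), cursors c1@1 c2@3, authorship ........
After op 2 (insert('o')): buffer="sorhorhxfz" (len 10), cursors c1@2 c2@5, authorship .1..2.....
After op 3 (insert('t')): buffer="sotrhotrhxfz" (len 12), cursors c1@3 c2@7, authorship .11..22.....
After op 4 (insert('r')): buffer="sotrrhotrrhxfz" (len 14), cursors c1@4 c2@9, authorship .111..222.....
After op 5 (insert('u')): buffer="sotrurhotrurhxfz" (len 16), cursors c1@5 c2@11, authorship .1111..2222.....
After op 6 (add_cursor(14)): buffer="sotrurhotrurhxfz" (len 16), cursors c1@5 c2@11 c3@14, authorship .1111..2222.....

Answer: sotrurhotrurhxfz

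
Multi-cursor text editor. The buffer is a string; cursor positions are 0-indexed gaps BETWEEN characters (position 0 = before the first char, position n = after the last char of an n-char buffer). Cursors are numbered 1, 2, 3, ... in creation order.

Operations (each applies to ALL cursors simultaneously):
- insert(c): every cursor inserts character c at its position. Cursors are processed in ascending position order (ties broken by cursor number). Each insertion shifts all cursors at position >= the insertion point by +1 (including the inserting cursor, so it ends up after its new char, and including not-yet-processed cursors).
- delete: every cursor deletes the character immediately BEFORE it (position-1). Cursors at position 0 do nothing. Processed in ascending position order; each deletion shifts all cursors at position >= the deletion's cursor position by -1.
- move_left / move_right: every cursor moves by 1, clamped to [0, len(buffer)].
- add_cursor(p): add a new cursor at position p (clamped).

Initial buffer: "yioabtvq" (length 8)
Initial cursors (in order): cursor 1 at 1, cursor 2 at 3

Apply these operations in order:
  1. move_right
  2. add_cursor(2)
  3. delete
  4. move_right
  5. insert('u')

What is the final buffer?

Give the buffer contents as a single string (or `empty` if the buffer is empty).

Answer: ouubutvq

Derivation:
After op 1 (move_right): buffer="yioabtvq" (len 8), cursors c1@2 c2@4, authorship ........
After op 2 (add_cursor(2)): buffer="yioabtvq" (len 8), cursors c1@2 c3@2 c2@4, authorship ........
After op 3 (delete): buffer="obtvq" (len 5), cursors c1@0 c3@0 c2@1, authorship .....
After op 4 (move_right): buffer="obtvq" (len 5), cursors c1@1 c3@1 c2@2, authorship .....
After op 5 (insert('u')): buffer="ouubutvq" (len 8), cursors c1@3 c3@3 c2@5, authorship .13.2...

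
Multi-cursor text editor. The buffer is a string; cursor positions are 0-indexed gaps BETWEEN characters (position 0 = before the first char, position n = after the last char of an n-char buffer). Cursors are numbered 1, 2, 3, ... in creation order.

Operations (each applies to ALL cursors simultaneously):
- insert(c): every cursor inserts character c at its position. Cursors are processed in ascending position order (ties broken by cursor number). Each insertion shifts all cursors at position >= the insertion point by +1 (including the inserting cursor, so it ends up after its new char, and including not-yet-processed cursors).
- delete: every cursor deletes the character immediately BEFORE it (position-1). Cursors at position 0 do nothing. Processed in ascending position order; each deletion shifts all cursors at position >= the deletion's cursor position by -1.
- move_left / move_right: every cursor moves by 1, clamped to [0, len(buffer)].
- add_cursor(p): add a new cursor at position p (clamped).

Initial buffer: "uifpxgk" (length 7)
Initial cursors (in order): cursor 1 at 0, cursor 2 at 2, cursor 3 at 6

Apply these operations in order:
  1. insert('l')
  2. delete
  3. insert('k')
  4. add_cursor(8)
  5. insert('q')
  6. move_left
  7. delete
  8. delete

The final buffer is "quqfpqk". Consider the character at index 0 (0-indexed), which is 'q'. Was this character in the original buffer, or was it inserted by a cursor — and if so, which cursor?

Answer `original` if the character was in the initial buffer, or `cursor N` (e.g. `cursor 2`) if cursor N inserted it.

Answer: cursor 1

Derivation:
After op 1 (insert('l')): buffer="luilfpxglk" (len 10), cursors c1@1 c2@4 c3@9, authorship 1..2....3.
After op 2 (delete): buffer="uifpxgk" (len 7), cursors c1@0 c2@2 c3@6, authorship .......
After op 3 (insert('k')): buffer="kuikfpxgkk" (len 10), cursors c1@1 c2@4 c3@9, authorship 1..2....3.
After op 4 (add_cursor(8)): buffer="kuikfpxgkk" (len 10), cursors c1@1 c2@4 c4@8 c3@9, authorship 1..2....3.
After op 5 (insert('q')): buffer="kquikqfpxgqkqk" (len 14), cursors c1@2 c2@6 c4@11 c3@13, authorship 11..22....433.
After op 6 (move_left): buffer="kquikqfpxgqkqk" (len 14), cursors c1@1 c2@5 c4@10 c3@12, authorship 11..22....433.
After op 7 (delete): buffer="quiqfpxqqk" (len 10), cursors c1@0 c2@3 c4@7 c3@8, authorship 1..2...43.
After op 8 (delete): buffer="quqfpqk" (len 7), cursors c1@0 c2@2 c3@5 c4@5, authorship 1.2..3.
Authorship (.=original, N=cursor N): 1 . 2 . . 3 .
Index 0: author = 1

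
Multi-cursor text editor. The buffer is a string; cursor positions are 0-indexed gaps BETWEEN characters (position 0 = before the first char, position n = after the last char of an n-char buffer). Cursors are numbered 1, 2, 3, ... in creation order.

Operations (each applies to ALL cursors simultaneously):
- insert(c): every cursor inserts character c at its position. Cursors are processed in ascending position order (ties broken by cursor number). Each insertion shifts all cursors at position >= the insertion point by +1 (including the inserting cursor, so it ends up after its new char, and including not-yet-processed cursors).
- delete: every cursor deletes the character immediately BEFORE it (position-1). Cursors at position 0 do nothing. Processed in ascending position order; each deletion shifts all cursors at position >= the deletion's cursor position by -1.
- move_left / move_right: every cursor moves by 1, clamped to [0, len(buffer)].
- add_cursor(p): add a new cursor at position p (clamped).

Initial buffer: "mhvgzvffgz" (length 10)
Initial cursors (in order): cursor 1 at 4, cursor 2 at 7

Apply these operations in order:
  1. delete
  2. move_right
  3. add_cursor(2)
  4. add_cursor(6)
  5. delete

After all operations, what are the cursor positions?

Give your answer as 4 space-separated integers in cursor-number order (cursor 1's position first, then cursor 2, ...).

Answer: 2 2 1 2

Derivation:
After op 1 (delete): buffer="mhvzvfgz" (len 8), cursors c1@3 c2@5, authorship ........
After op 2 (move_right): buffer="mhvzvfgz" (len 8), cursors c1@4 c2@6, authorship ........
After op 3 (add_cursor(2)): buffer="mhvzvfgz" (len 8), cursors c3@2 c1@4 c2@6, authorship ........
After op 4 (add_cursor(6)): buffer="mhvzvfgz" (len 8), cursors c3@2 c1@4 c2@6 c4@6, authorship ........
After op 5 (delete): buffer="mvgz" (len 4), cursors c3@1 c1@2 c2@2 c4@2, authorship ....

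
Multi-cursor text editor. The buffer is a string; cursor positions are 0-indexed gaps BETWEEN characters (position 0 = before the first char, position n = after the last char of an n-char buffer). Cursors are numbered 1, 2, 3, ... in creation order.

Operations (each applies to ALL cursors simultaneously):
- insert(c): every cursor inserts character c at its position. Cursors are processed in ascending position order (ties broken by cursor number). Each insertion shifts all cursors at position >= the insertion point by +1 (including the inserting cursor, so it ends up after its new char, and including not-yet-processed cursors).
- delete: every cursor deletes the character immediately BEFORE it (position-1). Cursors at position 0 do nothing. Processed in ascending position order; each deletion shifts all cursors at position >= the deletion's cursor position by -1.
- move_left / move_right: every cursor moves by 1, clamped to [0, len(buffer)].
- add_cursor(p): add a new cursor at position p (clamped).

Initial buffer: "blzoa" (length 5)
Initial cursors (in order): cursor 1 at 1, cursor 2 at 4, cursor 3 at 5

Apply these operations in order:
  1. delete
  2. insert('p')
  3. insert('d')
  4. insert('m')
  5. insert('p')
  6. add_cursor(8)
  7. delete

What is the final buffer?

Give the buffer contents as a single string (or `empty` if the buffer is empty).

Answer: pdmlzpddmm

Derivation:
After op 1 (delete): buffer="lz" (len 2), cursors c1@0 c2@2 c3@2, authorship ..
After op 2 (insert('p')): buffer="plzpp" (len 5), cursors c1@1 c2@5 c3@5, authorship 1..23
After op 3 (insert('d')): buffer="pdlzppdd" (len 8), cursors c1@2 c2@8 c3@8, authorship 11..2323
After op 4 (insert('m')): buffer="pdmlzppddmm" (len 11), cursors c1@3 c2@11 c3@11, authorship 111..232323
After op 5 (insert('p')): buffer="pdmplzppddmmpp" (len 14), cursors c1@4 c2@14 c3@14, authorship 1111..23232323
After op 6 (add_cursor(8)): buffer="pdmplzppddmmpp" (len 14), cursors c1@4 c4@8 c2@14 c3@14, authorship 1111..23232323
After op 7 (delete): buffer="pdmlzpddmm" (len 10), cursors c1@3 c4@6 c2@10 c3@10, authorship 111..22323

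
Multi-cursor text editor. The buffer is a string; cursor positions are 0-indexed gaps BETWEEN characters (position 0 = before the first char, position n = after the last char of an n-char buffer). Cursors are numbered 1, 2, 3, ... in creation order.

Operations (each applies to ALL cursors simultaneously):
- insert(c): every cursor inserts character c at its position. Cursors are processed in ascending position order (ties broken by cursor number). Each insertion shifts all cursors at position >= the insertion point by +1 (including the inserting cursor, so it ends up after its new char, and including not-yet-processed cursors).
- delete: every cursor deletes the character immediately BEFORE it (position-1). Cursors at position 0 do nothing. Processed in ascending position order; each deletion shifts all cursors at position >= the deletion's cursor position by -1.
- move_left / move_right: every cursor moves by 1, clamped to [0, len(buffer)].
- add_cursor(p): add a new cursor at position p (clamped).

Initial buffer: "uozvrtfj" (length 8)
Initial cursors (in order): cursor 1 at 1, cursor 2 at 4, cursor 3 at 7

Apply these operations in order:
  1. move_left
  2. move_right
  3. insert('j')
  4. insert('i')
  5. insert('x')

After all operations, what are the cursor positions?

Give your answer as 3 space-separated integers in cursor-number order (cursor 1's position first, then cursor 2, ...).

Answer: 4 10 16

Derivation:
After op 1 (move_left): buffer="uozvrtfj" (len 8), cursors c1@0 c2@3 c3@6, authorship ........
After op 2 (move_right): buffer="uozvrtfj" (len 8), cursors c1@1 c2@4 c3@7, authorship ........
After op 3 (insert('j')): buffer="ujozvjrtfjj" (len 11), cursors c1@2 c2@6 c3@10, authorship .1...2...3.
After op 4 (insert('i')): buffer="ujiozvjirtfjij" (len 14), cursors c1@3 c2@8 c3@13, authorship .11...22...33.
After op 5 (insert('x')): buffer="ujixozvjixrtfjixj" (len 17), cursors c1@4 c2@10 c3@16, authorship .111...222...333.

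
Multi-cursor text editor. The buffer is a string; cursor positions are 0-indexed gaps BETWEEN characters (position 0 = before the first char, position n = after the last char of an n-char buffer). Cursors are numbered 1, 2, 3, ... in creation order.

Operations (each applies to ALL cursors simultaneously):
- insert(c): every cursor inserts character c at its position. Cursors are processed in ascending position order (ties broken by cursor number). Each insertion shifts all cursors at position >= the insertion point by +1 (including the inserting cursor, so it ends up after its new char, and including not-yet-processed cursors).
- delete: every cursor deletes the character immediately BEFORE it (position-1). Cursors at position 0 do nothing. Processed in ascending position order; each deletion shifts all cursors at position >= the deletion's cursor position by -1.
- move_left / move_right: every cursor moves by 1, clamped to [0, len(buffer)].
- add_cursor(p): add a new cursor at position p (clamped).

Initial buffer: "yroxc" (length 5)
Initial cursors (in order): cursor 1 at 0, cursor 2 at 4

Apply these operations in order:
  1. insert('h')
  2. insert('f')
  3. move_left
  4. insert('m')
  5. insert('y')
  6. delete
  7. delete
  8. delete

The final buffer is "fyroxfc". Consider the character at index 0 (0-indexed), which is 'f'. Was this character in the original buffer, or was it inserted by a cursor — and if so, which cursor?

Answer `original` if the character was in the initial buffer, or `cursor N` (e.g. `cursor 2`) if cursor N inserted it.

After op 1 (insert('h')): buffer="hyroxhc" (len 7), cursors c1@1 c2@6, authorship 1....2.
After op 2 (insert('f')): buffer="hfyroxhfc" (len 9), cursors c1@2 c2@8, authorship 11....22.
After op 3 (move_left): buffer="hfyroxhfc" (len 9), cursors c1@1 c2@7, authorship 11....22.
After op 4 (insert('m')): buffer="hmfyroxhmfc" (len 11), cursors c1@2 c2@9, authorship 111....222.
After op 5 (insert('y')): buffer="hmyfyroxhmyfc" (len 13), cursors c1@3 c2@11, authorship 1111....2222.
After op 6 (delete): buffer="hmfyroxhmfc" (len 11), cursors c1@2 c2@9, authorship 111....222.
After op 7 (delete): buffer="hfyroxhfc" (len 9), cursors c1@1 c2@7, authorship 11....22.
After op 8 (delete): buffer="fyroxfc" (len 7), cursors c1@0 c2@5, authorship 1....2.
Authorship (.=original, N=cursor N): 1 . . . . 2 .
Index 0: author = 1

Answer: cursor 1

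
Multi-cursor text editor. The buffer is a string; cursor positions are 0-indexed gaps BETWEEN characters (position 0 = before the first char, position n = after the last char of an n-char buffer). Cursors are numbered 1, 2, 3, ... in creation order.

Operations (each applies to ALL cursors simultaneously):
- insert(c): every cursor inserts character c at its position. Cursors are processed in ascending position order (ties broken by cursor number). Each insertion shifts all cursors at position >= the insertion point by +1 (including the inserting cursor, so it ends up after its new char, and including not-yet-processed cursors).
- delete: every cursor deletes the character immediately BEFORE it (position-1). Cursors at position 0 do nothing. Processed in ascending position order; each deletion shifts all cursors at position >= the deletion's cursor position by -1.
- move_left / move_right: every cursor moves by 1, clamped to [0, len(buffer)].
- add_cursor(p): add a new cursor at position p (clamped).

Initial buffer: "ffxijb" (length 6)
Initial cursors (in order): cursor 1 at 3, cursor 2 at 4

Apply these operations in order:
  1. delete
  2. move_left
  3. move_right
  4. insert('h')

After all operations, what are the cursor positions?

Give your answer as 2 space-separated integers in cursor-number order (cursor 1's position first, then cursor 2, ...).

After op 1 (delete): buffer="ffjb" (len 4), cursors c1@2 c2@2, authorship ....
After op 2 (move_left): buffer="ffjb" (len 4), cursors c1@1 c2@1, authorship ....
After op 3 (move_right): buffer="ffjb" (len 4), cursors c1@2 c2@2, authorship ....
After op 4 (insert('h')): buffer="ffhhjb" (len 6), cursors c1@4 c2@4, authorship ..12..

Answer: 4 4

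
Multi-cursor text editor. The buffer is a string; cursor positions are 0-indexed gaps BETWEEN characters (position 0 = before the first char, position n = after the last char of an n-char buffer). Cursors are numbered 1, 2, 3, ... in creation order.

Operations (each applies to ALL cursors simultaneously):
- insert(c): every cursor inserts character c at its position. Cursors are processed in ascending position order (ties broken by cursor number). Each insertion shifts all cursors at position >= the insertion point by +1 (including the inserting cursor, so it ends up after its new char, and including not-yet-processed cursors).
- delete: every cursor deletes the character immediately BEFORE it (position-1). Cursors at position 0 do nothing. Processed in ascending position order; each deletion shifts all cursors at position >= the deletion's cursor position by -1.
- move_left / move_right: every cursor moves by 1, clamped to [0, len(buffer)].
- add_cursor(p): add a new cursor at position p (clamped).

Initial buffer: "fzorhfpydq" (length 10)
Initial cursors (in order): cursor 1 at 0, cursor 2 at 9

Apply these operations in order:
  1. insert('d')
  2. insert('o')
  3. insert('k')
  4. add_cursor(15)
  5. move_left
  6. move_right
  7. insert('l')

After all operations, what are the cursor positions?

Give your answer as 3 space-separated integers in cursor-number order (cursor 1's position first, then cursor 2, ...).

After op 1 (insert('d')): buffer="dfzorhfpyddq" (len 12), cursors c1@1 c2@11, authorship 1.........2.
After op 2 (insert('o')): buffer="dofzorhfpyddoq" (len 14), cursors c1@2 c2@13, authorship 11.........22.
After op 3 (insert('k')): buffer="dokfzorhfpyddokq" (len 16), cursors c1@3 c2@15, authorship 111.........222.
After op 4 (add_cursor(15)): buffer="dokfzorhfpyddokq" (len 16), cursors c1@3 c2@15 c3@15, authorship 111.........222.
After op 5 (move_left): buffer="dokfzorhfpyddokq" (len 16), cursors c1@2 c2@14 c3@14, authorship 111.........222.
After op 6 (move_right): buffer="dokfzorhfpyddokq" (len 16), cursors c1@3 c2@15 c3@15, authorship 111.........222.
After op 7 (insert('l')): buffer="doklfzorhfpyddokllq" (len 19), cursors c1@4 c2@18 c3@18, authorship 1111.........22223.

Answer: 4 18 18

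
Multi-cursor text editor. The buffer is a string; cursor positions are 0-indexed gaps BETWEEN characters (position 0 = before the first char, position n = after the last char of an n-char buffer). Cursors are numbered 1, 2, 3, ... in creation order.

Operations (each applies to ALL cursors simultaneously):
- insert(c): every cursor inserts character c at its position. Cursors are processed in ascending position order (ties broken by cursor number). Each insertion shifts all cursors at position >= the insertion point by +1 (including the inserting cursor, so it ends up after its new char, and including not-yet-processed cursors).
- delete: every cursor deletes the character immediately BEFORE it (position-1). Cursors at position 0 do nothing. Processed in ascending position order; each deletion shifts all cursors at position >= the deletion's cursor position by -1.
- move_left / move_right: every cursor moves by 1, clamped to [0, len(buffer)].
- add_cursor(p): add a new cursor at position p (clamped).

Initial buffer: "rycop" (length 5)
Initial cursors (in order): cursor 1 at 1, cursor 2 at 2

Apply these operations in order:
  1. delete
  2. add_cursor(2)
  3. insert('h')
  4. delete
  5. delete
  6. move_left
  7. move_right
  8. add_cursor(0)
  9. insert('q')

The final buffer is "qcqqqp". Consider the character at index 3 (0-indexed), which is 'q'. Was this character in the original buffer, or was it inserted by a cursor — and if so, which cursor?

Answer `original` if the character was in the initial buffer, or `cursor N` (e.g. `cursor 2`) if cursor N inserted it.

After op 1 (delete): buffer="cop" (len 3), cursors c1@0 c2@0, authorship ...
After op 2 (add_cursor(2)): buffer="cop" (len 3), cursors c1@0 c2@0 c3@2, authorship ...
After op 3 (insert('h')): buffer="hhcohp" (len 6), cursors c1@2 c2@2 c3@5, authorship 12..3.
After op 4 (delete): buffer="cop" (len 3), cursors c1@0 c2@0 c3@2, authorship ...
After op 5 (delete): buffer="cp" (len 2), cursors c1@0 c2@0 c3@1, authorship ..
After op 6 (move_left): buffer="cp" (len 2), cursors c1@0 c2@0 c3@0, authorship ..
After op 7 (move_right): buffer="cp" (len 2), cursors c1@1 c2@1 c3@1, authorship ..
After op 8 (add_cursor(0)): buffer="cp" (len 2), cursors c4@0 c1@1 c2@1 c3@1, authorship ..
After op 9 (insert('q')): buffer="qcqqqp" (len 6), cursors c4@1 c1@5 c2@5 c3@5, authorship 4.123.
Authorship (.=original, N=cursor N): 4 . 1 2 3 .
Index 3: author = 2

Answer: cursor 2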